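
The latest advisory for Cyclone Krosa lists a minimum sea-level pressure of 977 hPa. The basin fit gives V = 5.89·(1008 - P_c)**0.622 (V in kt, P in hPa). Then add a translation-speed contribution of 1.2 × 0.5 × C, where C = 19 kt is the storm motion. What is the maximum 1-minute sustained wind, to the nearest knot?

ΔP = 1008 − 977 = 31 hPa.
31^0.622 ≈ 8.465.
V ≈ 5.89 × 8.465 ≈ 49.9 kt.
Translation term: 1.2 × 0.5 × 19 = 11.4 kt.
Corrected V ≈ 61.3 kt → 61 kt.

61 kt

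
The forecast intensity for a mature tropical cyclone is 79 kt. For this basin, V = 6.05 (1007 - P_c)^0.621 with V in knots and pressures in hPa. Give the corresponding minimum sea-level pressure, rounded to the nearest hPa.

ΔP = (V / 6.05)^(1/0.621) = (79/6.05)^1.610.
79/6.05 = 13.058; 13.058^1.610 ≈ 62.65 hPa.
P_c = 1007 − 62.65 = 944.35 ≈ 944 hPa.

944 hPa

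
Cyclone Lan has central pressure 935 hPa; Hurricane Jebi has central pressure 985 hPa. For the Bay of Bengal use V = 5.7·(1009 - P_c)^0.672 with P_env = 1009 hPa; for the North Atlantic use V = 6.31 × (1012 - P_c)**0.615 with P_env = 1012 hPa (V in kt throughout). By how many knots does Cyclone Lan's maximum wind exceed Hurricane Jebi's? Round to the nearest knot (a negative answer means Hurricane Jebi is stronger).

Cyclone Lan: ΔP = 74; V ≈ 5.7 × 74^0.672 ≈ 102.80 kt.
Hurricane Jebi: ΔP = 27; V ≈ 6.31 × 27^0.615 ≈ 47.90 kt.
Difference ≈ 102.80 − 47.90 = 54.90 → 55 kt.

55 kt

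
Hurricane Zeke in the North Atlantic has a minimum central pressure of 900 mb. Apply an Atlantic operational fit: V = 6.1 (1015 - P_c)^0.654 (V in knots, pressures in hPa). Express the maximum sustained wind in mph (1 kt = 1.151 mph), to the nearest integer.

ΔP = 1015 − 900 = 115 mb.
V ≈ 6.1 × 115^0.654 = 6.1 × 22.269 ≈ 135.840 kt.
135.840 × 1.151 ≈ 156.35 mph → 156 mph.

156 mph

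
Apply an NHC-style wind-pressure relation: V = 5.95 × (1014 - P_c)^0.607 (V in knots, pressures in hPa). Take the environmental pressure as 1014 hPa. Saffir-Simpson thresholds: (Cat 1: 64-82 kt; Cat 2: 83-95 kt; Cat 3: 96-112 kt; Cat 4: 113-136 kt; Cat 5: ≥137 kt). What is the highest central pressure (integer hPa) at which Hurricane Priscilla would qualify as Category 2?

937 hPa

Category 2 begins at V = 83 kt.
Required ΔP = (83/5.95)^(1/0.607) = 13.950^1.647 ≈ 76.84 hPa.
P_c ≤ 1014 − 76.84 = 937.16, so the highest integer P_c is 937 hPa.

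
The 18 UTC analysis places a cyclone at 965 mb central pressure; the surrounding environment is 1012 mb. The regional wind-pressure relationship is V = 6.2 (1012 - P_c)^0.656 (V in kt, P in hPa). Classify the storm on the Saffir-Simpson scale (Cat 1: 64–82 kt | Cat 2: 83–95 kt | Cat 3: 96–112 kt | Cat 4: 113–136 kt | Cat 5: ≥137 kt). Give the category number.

ΔP = 1012 − 965 = 47 mb.
V ≈ 6.2 × 47^0.656 = 6.2 × 12.50 ≈ 77 kt.
77 kt falls in the Category 1 band.

1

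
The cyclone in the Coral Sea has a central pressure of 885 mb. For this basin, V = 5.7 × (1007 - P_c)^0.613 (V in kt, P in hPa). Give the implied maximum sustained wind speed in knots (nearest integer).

ΔP = 1007 − 885 = 122 mb.
122^0.613 ≈ 19.008.
V ≈ 5.7 × 19.008 ≈ 108.3 kt.

108 kt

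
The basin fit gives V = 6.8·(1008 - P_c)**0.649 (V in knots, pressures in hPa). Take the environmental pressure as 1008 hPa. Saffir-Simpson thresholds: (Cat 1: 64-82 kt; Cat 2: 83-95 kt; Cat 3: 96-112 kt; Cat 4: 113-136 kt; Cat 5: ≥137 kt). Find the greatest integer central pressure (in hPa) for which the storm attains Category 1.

976 hPa

Category 1 begins at V = 64 kt.
Required ΔP = (64/6.8)^(1/0.649) = 9.412^1.541 ≈ 31.64 hPa.
P_c ≤ 1008 − 31.64 = 976.36, so the highest integer P_c is 976 hPa.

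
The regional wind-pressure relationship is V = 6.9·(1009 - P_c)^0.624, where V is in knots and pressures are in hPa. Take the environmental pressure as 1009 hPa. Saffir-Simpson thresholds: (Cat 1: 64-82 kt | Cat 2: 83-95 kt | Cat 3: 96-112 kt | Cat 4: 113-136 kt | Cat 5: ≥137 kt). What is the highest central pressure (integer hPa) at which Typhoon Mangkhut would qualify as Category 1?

973 hPa

Category 1 begins at V = 64 kt.
Required ΔP = (64/6.9)^(1/0.624) = 9.275^1.603 ≈ 35.50 hPa.
P_c ≤ 1009 − 35.50 = 973.50, so the highest integer P_c is 973 hPa.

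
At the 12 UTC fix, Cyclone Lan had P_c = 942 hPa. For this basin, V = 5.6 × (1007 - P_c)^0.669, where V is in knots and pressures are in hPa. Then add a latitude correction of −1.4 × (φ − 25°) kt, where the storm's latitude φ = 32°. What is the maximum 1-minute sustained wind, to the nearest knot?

ΔP = 1007 − 942 = 65 hPa.
65^0.669 ≈ 16.324.
V ≈ 5.6 × 16.324 ≈ 91.4 kt.
Latitude correction: −1.4 × (32 − 25) = -9.8 kt.
Corrected V ≈ 81.6 kt → 82 kt.

82 kt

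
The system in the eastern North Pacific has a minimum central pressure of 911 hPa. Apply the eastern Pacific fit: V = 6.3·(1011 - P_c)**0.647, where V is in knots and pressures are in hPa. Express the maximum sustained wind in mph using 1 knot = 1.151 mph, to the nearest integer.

ΔP = 1011 − 911 = 100 hPa.
V ≈ 6.3 × 100^0.647 = 6.3 × 19.679 ≈ 123.977 kt.
123.977 × 1.151 ≈ 142.70 mph → 143 mph.

143 mph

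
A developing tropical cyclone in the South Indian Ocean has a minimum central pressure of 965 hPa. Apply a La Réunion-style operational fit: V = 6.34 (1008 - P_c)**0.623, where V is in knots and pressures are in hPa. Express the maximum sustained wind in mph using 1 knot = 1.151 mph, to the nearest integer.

ΔP = 1008 − 965 = 43 hPa.
V ≈ 6.34 × 43^0.623 = 6.34 × 10.415 ≈ 66.030 kt.
66.030 × 1.151 ≈ 76.00 mph → 76 mph.

76 mph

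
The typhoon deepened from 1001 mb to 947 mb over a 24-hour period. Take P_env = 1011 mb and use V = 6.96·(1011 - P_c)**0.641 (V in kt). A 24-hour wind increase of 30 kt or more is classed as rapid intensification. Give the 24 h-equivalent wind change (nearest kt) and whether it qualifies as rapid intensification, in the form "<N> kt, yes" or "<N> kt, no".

V₁: ΔP = 10, V ≈ 6.96 × 10^0.641 ≈ 30.45 kt.
V₂: ΔP = 64, V ≈ 6.96 × 64^0.641 ≈ 100.09 kt.
ΔV over 24 h = 69.64 kt → 24 h equivalent = 69.64 × 24/24 ≈ 69.64 kt.
70 kt ≥ 30 kt ⇒ rapid intensification.

70 kt, yes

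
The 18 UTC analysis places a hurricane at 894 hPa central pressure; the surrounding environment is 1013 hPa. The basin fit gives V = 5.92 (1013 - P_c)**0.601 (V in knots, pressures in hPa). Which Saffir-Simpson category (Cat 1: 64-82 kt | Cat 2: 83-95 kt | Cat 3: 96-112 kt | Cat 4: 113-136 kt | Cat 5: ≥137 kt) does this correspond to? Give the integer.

ΔP = 1013 − 894 = 119 hPa.
V ≈ 5.92 × 119^0.601 = 5.92 × 17.68 ≈ 105 kt.
105 kt falls in the Category 3 band.

3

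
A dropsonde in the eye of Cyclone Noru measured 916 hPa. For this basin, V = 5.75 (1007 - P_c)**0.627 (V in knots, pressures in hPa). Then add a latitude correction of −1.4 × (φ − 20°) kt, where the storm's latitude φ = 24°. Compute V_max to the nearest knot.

ΔP = 1007 − 916 = 91 hPa.
91^0.627 ≈ 16.917.
V ≈ 5.75 × 16.917 ≈ 97.3 kt.
Latitude correction: −1.4 × (24 − 20) = -5.6 kt.
Corrected V ≈ 91.7 kt → 92 kt.

92 kt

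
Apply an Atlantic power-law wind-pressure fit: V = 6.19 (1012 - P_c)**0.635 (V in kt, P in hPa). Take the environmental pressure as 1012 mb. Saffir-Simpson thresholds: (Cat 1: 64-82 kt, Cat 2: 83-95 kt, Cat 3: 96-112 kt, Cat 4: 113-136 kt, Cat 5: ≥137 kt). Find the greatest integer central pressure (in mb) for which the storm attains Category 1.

972 mb

Category 1 begins at V = 64 kt.
Required ΔP = (64/6.19)^(1/0.635) = 10.339^1.575 ≈ 39.59 mb.
P_c ≤ 1012 − 39.59 = 972.41, so the highest integer P_c is 972 mb.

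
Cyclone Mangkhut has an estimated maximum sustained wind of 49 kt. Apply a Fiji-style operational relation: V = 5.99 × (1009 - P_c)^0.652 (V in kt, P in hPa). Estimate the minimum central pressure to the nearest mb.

984 mb

ΔP = (V / 5.99)^(1/0.652) = (49/5.99)^1.534.
49/5.99 = 8.180; 8.180^1.534 ≈ 25.12 mb.
P_c = 1009 − 25.12 = 983.88 ≈ 984 mb.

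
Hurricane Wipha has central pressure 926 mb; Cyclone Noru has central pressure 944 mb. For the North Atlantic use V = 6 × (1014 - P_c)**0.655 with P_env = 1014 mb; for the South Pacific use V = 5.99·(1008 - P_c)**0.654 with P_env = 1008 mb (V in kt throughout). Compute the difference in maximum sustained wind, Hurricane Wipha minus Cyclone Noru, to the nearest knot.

22 kt

Hurricane Wipha: ΔP = 88; V ≈ 6 × 88^0.655 ≈ 112.66 kt.
Cyclone Noru: ΔP = 64; V ≈ 5.99 × 64^0.654 ≈ 90.92 kt.
Difference ≈ 112.66 − 90.92 = 21.74 → 22 kt.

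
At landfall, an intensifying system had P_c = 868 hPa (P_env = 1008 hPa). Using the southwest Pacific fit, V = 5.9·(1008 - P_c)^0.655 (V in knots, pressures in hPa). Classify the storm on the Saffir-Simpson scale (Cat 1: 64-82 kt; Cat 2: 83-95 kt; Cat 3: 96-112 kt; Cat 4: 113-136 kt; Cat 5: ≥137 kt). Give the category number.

5

ΔP = 1008 − 868 = 140 hPa.
V ≈ 5.9 × 140^0.655 = 5.9 × 25.45 ≈ 150 kt.
150 kt falls in the Category 5 band.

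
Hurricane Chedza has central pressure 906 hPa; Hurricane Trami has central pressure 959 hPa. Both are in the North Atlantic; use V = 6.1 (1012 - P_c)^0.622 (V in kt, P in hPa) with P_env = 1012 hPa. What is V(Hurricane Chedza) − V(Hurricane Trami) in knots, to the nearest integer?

Hurricane Chedza: ΔP = 106; V ≈ 6.1 × 106^0.622 ≈ 110.94 kt.
Hurricane Trami: ΔP = 53; V ≈ 6.1 × 53^0.622 ≈ 72.08 kt.
Difference ≈ 110.94 − 72.08 = 38.86 → 39 kt.

39 kt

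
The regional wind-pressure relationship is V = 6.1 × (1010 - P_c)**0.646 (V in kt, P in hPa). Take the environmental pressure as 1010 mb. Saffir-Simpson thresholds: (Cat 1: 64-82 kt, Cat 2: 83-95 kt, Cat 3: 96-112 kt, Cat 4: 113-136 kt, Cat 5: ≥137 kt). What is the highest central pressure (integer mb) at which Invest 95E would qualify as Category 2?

953 mb

Category 2 begins at V = 83 kt.
Required ΔP = (83/6.1)^(1/0.646) = 13.607^1.548 ≈ 56.89 mb.
P_c ≤ 1010 − 56.89 = 953.11, so the highest integer P_c is 953 mb.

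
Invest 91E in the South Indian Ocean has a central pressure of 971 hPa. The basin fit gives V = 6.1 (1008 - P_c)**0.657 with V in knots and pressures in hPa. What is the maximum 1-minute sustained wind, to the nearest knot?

65 kt

ΔP = 1008 − 971 = 37 hPa.
37^0.657 ≈ 10.723.
V ≈ 6.1 × 10.723 ≈ 65.4 kt.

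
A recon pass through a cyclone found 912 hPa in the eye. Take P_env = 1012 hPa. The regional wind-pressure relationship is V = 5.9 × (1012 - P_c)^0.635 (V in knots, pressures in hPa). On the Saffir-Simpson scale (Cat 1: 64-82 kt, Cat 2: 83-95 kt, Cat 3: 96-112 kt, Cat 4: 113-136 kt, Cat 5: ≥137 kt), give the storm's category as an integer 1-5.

3

ΔP = 1012 − 912 = 100 hPa.
V ≈ 5.9 × 100^0.635 = 5.9 × 18.62 ≈ 110 kt.
110 kt falls in the Category 3 band.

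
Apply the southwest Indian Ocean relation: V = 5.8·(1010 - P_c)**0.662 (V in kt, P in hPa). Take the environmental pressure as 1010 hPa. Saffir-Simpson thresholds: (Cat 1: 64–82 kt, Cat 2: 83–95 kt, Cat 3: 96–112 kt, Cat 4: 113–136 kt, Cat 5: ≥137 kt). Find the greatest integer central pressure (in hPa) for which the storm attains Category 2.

954 hPa

Category 2 begins at V = 83 kt.
Required ΔP = (83/5.8)^(1/0.662) = 14.310^1.511 ≈ 55.68 hPa.
P_c ≤ 1010 − 55.68 = 954.32, so the highest integer P_c is 954 hPa.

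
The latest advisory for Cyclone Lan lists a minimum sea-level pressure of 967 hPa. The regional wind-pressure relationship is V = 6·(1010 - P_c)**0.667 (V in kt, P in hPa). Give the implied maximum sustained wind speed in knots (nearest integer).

ΔP = 1010 − 967 = 43 hPa.
43^0.667 ≈ 12.289.
V ≈ 6 × 12.289 ≈ 73.7 kt.

74 kt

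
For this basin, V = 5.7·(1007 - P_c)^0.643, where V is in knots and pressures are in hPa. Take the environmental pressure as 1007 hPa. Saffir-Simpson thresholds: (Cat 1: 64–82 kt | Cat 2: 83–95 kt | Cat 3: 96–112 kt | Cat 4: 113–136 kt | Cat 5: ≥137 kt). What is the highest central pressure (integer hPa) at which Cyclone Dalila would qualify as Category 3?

926 hPa

Category 3 begins at V = 96 kt.
Required ΔP = (96/5.7)^(1/0.643) = 16.842^1.555 ≈ 80.78 hPa.
P_c ≤ 1007 − 80.78 = 926.22, so the highest integer P_c is 926 hPa.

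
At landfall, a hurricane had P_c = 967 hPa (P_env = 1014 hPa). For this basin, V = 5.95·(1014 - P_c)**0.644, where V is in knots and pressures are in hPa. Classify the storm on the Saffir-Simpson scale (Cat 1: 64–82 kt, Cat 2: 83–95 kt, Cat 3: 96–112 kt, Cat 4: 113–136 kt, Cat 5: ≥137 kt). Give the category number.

ΔP = 1014 − 967 = 47 hPa.
V ≈ 5.95 × 47^0.644 = 5.95 × 11.94 ≈ 71 kt.
71 kt falls in the Category 1 band.

1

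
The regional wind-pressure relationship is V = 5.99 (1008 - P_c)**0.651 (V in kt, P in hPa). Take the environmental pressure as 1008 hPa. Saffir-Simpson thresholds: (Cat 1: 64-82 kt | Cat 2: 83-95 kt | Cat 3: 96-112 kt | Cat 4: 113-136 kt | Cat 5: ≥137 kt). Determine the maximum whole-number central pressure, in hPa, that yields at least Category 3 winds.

Category 3 begins at V = 96 kt.
Required ΔP = (96/5.99)^(1/0.651) = 16.027^1.536 ≈ 70.92 hPa.
P_c ≤ 1008 − 70.92 = 937.08, so the highest integer P_c is 937 hPa.

937 hPa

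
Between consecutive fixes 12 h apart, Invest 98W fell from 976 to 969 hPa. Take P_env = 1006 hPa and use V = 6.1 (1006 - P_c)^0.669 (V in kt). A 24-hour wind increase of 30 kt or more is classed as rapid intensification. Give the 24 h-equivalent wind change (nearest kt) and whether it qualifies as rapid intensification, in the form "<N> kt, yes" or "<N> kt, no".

18 kt, no

V₁: ΔP = 30, V ≈ 6.1 × 30^0.669 ≈ 59.36 kt.
V₂: ΔP = 37, V ≈ 6.1 × 37^0.669 ≈ 68.31 kt.
ΔV over 12 h = 8.95 kt → 24 h equivalent = 8.95 × 24/12 ≈ 17.90 kt.
18 kt < 30 kt ⇒ not rapid intensification.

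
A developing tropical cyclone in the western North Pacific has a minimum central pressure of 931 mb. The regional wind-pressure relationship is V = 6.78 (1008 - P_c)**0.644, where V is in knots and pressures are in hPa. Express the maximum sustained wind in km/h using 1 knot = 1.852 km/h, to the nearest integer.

ΔP = 1008 − 931 = 77 mb.
V ≈ 6.78 × 77^0.644 = 6.78 × 16.402 ≈ 111.206 kt.
111.206 × 1.852 ≈ 205.95 km/h → 206 km/h.

206 km/h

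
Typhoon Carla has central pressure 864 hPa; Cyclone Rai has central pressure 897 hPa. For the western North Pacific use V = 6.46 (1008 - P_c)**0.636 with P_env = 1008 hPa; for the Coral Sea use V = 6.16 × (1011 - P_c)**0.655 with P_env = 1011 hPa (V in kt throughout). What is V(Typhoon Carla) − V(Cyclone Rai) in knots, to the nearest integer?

15 kt

Typhoon Carla: ΔP = 144; V ≈ 6.46 × 144^0.636 ≈ 152.39 kt.
Cyclone Rai: ΔP = 114; V ≈ 6.16 × 114^0.655 ≈ 137.04 kt.
Difference ≈ 152.39 − 137.04 = 15.35 → 15 kt.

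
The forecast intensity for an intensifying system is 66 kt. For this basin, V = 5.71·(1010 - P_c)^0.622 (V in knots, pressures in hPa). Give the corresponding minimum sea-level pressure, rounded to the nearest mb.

ΔP = (V / 5.71)^(1/0.622) = (66/5.71)^1.608.
66/5.71 = 11.559; 11.559^1.608 ≈ 51.15 mb.
P_c = 1010 − 51.15 = 958.85 ≈ 959 mb.

959 mb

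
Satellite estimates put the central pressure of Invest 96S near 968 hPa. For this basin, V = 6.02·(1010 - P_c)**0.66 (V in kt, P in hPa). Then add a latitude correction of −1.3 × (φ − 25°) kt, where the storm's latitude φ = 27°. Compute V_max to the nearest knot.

ΔP = 1010 − 968 = 42 hPa.
42^0.66 ≈ 11.785.
V ≈ 6.02 × 11.785 ≈ 70.9 kt.
Latitude correction: −1.3 × (27 − 25) = -2.6 kt.
Corrected V ≈ 68.3 kt → 68 kt.

68 kt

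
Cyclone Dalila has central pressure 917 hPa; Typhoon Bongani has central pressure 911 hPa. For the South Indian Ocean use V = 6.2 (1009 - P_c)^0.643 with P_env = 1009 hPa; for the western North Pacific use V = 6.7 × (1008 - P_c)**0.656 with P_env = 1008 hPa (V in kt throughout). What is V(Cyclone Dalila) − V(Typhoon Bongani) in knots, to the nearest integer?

Cyclone Dalila: ΔP = 92; V ≈ 6.2 × 92^0.643 ≈ 113.53 kt.
Typhoon Bongani: ΔP = 97; V ≈ 6.7 × 97^0.656 ≈ 134.71 kt.
Difference ≈ 113.53 − 134.71 = -21.18 → -21 kt.

-21 kt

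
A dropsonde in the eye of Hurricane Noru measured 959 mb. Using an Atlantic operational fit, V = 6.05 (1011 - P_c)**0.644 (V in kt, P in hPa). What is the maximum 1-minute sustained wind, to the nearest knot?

77 kt

ΔP = 1011 − 959 = 52 mb.
52^0.644 ≈ 12.738.
V ≈ 6.05 × 12.738 ≈ 77.1 kt.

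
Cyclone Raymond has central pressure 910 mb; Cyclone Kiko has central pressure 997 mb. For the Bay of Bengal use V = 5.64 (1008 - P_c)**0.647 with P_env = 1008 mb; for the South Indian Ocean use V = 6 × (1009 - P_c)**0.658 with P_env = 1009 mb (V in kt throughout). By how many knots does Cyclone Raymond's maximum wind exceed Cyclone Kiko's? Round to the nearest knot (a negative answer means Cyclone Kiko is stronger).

79 kt

Cyclone Raymond: ΔP = 98; V ≈ 5.64 × 98^0.647 ≈ 109.55 kt.
Cyclone Kiko: ΔP = 12; V ≈ 6 × 12^0.658 ≈ 30.78 kt.
Difference ≈ 109.55 − 30.78 = 78.77 → 79 kt.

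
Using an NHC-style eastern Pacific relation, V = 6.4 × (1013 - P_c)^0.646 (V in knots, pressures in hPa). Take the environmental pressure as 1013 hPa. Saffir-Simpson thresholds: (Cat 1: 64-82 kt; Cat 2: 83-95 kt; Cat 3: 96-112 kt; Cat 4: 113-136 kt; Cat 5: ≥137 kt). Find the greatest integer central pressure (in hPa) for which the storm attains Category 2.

Category 2 begins at V = 83 kt.
Required ΔP = (83/6.4)^(1/0.646) = 12.969^1.548 ≈ 52.81 hPa.
P_c ≤ 1013 − 52.81 = 960.19, so the highest integer P_c is 960 hPa.

960 hPa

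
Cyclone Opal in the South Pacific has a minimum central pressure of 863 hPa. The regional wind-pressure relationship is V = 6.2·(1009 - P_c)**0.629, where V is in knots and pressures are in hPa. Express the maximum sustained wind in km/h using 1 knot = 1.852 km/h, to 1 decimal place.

263.9 km/h

ΔP = 1009 − 863 = 146 hPa.
V ≈ 6.2 × 146^0.629 = 6.2 × 22.981 ≈ 142.485 kt.
142.485 × 1.852 ≈ 263.88 km/h → 263.9 km/h.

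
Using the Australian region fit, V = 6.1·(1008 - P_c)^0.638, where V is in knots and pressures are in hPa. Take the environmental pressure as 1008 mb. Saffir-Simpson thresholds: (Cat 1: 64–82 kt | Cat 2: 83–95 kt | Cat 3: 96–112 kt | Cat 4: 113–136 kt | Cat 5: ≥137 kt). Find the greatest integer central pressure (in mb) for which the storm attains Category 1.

Category 1 begins at V = 64 kt.
Required ΔP = (64/6.1)^(1/0.638) = 10.492^1.567 ≈ 39.82 mb.
P_c ≤ 1008 − 39.82 = 968.18, so the highest integer P_c is 968 mb.

968 mb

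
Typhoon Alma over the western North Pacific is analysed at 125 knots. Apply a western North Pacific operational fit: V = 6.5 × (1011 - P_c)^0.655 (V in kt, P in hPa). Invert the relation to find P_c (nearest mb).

920 mb

ΔP = (V / 6.5)^(1/0.655) = (125/6.5)^1.527.
125/6.5 = 19.231; 19.231^1.527 ≈ 91.26 mb.
P_c = 1011 − 91.26 = 919.74 ≈ 920 mb.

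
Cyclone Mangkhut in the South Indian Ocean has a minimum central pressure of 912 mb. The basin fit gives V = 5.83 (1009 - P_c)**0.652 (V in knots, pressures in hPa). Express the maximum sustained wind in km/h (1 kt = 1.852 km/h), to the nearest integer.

213 km/h

ΔP = 1009 − 912 = 97 mb.
V ≈ 5.83 × 97^0.652 = 5.83 × 19.741 ≈ 115.092 kt.
115.092 × 1.852 ≈ 213.15 km/h → 213 km/h.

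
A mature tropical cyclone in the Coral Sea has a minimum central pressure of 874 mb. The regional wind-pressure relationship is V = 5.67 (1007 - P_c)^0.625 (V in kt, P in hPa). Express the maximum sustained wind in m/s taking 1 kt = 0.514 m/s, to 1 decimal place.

ΔP = 1007 − 874 = 133 mb.
V ≈ 5.67 × 133^0.625 = 5.67 × 21.252 ≈ 120.501 kt.
120.501 × 0.514 ≈ 61.94 m/s → 61.9 m/s.

61.9 m/s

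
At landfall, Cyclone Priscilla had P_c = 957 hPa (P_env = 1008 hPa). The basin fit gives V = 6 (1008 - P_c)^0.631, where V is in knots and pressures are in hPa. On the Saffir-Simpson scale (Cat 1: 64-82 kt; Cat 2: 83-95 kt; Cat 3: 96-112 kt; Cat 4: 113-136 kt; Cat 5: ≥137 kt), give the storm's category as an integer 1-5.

1

ΔP = 1008 − 957 = 51 hPa.
V ≈ 6 × 51^0.631 = 6 × 11.95 ≈ 72 kt.
72 kt falls in the Category 1 band.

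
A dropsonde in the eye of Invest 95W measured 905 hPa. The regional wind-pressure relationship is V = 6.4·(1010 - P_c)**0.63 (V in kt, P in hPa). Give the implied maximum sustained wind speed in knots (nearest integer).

ΔP = 1010 − 905 = 105 hPa.
105^0.63 ≈ 18.765.
V ≈ 6.4 × 18.765 ≈ 120.1 kt.

120 kt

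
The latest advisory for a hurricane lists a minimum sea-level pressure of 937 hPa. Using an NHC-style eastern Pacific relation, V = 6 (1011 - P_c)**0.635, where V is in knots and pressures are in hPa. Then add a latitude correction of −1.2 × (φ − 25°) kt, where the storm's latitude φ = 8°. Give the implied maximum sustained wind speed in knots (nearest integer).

113 kt

ΔP = 1011 − 937 = 74 hPa.
74^0.635 ≈ 15.380.
V ≈ 6 × 15.380 ≈ 92.3 kt.
Latitude correction: −1.2 × (8 − 25) = 20.4 kt.
Corrected V ≈ 112.7 kt → 113 kt.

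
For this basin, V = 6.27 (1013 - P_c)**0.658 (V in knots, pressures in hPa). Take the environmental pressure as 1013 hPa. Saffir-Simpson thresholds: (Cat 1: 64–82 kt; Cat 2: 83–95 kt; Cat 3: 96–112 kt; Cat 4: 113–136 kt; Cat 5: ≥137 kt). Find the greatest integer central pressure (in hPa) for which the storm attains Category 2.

962 hPa

Category 2 begins at V = 83 kt.
Required ΔP = (83/6.27)^(1/0.658) = 13.238^1.520 ≈ 50.68 hPa.
P_c ≤ 1013 − 50.68 = 962.32, so the highest integer P_c is 962 hPa.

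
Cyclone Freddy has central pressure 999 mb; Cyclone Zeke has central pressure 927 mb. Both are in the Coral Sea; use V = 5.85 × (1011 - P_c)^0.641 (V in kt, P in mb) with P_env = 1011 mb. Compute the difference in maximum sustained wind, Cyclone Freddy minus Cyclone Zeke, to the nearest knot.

Cyclone Freddy: ΔP = 12; V ≈ 5.85 × 12^0.641 ≈ 28.77 kt.
Cyclone Zeke: ΔP = 84; V ≈ 5.85 × 84^0.641 ≈ 100.14 kt.
Difference ≈ 28.77 − 100.14 = -71.37 → -71 kt.

-71 kt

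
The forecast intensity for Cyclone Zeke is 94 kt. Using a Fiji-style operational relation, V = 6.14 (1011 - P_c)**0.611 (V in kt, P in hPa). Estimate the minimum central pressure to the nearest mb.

ΔP = (V / 6.14)^(1/0.611) = (94/6.14)^1.637.
94/6.14 = 15.309; 15.309^1.637 ≈ 86.97 mb.
P_c = 1011 − 86.97 = 924.03 ≈ 924 mb.

924 mb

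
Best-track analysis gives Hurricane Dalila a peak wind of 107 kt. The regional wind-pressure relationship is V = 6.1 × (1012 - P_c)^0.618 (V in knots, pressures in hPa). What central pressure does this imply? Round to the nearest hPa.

ΔP = (V / 6.1)^(1/0.618) = (107/6.1)^1.618.
107/6.1 = 17.541; 17.541^1.618 ≈ 103.05 hPa.
P_c = 1012 − 103.05 = 908.95 ≈ 909 hPa.

909 hPa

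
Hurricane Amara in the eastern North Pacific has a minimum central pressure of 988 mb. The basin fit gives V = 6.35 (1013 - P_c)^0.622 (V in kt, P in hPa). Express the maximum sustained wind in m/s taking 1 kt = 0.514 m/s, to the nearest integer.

ΔP = 1013 − 988 = 25 mb.
V ≈ 6.35 × 25^0.622 = 6.35 × 7.405 ≈ 47.021 kt.
47.021 × 0.514 ≈ 24.17 m/s → 24 m/s.

24 m/s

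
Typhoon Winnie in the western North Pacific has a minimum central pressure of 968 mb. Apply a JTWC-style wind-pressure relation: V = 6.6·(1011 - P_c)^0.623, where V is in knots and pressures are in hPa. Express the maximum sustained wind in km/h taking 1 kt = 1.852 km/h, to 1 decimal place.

127.3 km/h

ΔP = 1011 − 968 = 43 mb.
V ≈ 6.6 × 43^0.623 = 6.6 × 10.415 ≈ 68.738 kt.
68.738 × 1.852 ≈ 127.30 km/h → 127.3 km/h.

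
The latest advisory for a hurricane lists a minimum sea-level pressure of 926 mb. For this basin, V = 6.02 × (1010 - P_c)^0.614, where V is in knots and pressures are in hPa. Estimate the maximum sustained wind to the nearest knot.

91 kt

ΔP = 1010 − 926 = 84 mb.
84^0.614 ≈ 15.188.
V ≈ 6.02 × 15.188 ≈ 91.4 kt.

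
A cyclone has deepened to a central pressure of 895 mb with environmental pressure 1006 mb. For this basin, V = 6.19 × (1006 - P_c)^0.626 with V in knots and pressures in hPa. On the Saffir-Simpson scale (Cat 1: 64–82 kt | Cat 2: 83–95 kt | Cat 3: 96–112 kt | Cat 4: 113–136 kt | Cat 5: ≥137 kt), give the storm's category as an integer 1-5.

ΔP = 1006 − 895 = 111 mb.
V ≈ 6.19 × 111^0.626 = 6.19 × 19.07 ≈ 118 kt.
118 kt falls in the Category 4 band.

4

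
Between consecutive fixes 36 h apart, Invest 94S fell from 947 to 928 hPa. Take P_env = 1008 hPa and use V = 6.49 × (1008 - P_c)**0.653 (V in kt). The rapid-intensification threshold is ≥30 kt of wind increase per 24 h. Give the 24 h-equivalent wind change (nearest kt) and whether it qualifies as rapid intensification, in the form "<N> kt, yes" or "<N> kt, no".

V₁: ΔP = 61, V ≈ 6.49 × 61^0.653 ≈ 95.07 kt.
V₂: ΔP = 80, V ≈ 6.49 × 80^0.653 ≈ 113.49 kt.
ΔV over 36 h = 18.42 kt → 24 h equivalent = 18.42 × 24/36 ≈ 12.28 kt.
12 kt < 30 kt ⇒ not rapid intensification.

12 kt, no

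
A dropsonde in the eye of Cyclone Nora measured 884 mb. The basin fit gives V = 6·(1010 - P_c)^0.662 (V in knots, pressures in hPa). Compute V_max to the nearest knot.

ΔP = 1010 − 884 = 126 mb.
126^0.662 ≈ 24.572.
V ≈ 6 × 24.572 ≈ 147.4 kt.

147 kt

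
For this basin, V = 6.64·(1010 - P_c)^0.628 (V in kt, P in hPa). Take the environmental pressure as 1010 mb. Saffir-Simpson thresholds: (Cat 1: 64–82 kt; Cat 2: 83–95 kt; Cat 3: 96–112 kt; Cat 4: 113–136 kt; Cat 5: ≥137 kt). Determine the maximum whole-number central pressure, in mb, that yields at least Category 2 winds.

Category 2 begins at V = 83 kt.
Required ΔP = (83/6.64)^(1/0.628) = 12.500^1.592 ≈ 55.80 mb.
P_c ≤ 1010 − 55.80 = 954.20, so the highest integer P_c is 954 mb.

954 mb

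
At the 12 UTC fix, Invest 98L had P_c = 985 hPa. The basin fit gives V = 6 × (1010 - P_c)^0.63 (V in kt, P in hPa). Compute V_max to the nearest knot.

ΔP = 1010 − 985 = 25 hPa.
25^0.63 ≈ 7.598.
V ≈ 6 × 7.598 ≈ 45.6 kt.

46 kt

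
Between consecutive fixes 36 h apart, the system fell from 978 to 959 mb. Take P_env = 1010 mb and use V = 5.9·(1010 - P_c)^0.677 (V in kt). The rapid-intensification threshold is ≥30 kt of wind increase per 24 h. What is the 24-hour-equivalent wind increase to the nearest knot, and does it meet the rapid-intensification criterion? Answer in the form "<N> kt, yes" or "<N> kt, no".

V₁: ΔP = 32, V ≈ 5.9 × 32^0.677 ≈ 61.64 kt.
V₂: ΔP = 51, V ≈ 5.9 × 51^0.677 ≈ 84.50 kt.
ΔV over 36 h = 22.86 kt → 24 h equivalent = 22.86 × 24/36 ≈ 15.24 kt.
15 kt < 30 kt ⇒ not rapid intensification.

15 kt, no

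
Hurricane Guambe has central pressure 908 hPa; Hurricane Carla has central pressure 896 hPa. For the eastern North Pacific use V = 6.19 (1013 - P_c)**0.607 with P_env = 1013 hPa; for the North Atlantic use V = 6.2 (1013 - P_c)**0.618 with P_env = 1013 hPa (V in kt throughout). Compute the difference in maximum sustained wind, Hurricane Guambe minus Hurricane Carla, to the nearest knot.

Hurricane Guambe: ΔP = 105; V ≈ 6.19 × 105^0.607 ≈ 104.36 kt.
Hurricane Carla: ΔP = 117; V ≈ 6.2 × 117^0.618 ≈ 117.63 kt.
Difference ≈ 104.36 − 117.63 = -13.27 → -13 kt.

-13 kt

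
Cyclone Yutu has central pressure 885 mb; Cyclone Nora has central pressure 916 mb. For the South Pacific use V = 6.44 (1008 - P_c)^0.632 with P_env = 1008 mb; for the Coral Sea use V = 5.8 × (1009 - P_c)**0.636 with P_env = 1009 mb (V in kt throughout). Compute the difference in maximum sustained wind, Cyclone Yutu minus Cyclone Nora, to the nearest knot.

Cyclone Yutu: ΔP = 123; V ≈ 6.44 × 123^0.632 ≈ 134.80 kt.
Cyclone Nora: ΔP = 93; V ≈ 5.8 × 93^0.636 ≈ 103.61 kt.
Difference ≈ 134.80 − 103.61 = 31.19 → 31 kt.

31 kt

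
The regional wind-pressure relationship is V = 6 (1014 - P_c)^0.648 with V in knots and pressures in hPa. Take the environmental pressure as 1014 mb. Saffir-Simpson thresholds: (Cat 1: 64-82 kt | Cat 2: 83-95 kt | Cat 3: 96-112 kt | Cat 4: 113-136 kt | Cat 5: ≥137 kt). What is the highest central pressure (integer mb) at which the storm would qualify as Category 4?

Category 4 begins at V = 113 kt.
Required ΔP = (113/6)^(1/0.648) = 18.833^1.543 ≈ 92.79 mb.
P_c ≤ 1014 − 92.79 = 921.21, so the highest integer P_c is 921 mb.

921 mb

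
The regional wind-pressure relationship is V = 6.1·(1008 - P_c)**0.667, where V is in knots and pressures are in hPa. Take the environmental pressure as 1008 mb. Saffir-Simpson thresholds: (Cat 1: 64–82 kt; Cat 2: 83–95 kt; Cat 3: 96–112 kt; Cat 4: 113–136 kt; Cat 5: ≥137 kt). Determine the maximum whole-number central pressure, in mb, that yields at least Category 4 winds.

928 mb

Category 4 begins at V = 113 kt.
Required ΔP = (113/6.1)^(1/0.667) = 18.525^1.499 ≈ 79.56 mb.
P_c ≤ 1008 − 79.56 = 928.44, so the highest integer P_c is 928 mb.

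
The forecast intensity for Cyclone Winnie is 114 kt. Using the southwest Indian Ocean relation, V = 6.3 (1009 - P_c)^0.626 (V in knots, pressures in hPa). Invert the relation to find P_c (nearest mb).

907 mb

ΔP = (V / 6.3)^(1/0.626) = (114/6.3)^1.597.
114/6.3 = 18.095; 18.095^1.597 ≈ 102.07 mb.
P_c = 1009 − 102.07 = 906.93 ≈ 907 mb.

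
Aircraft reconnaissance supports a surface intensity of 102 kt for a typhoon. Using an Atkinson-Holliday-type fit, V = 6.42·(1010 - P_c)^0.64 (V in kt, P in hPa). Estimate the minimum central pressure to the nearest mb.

935 mb

ΔP = (V / 6.42)^(1/0.64) = (102/6.42)^1.562.
102/6.42 = 15.888; 15.888^1.562 ≈ 75.28 mb.
P_c = 1010 − 75.28 = 934.72 ≈ 935 mb.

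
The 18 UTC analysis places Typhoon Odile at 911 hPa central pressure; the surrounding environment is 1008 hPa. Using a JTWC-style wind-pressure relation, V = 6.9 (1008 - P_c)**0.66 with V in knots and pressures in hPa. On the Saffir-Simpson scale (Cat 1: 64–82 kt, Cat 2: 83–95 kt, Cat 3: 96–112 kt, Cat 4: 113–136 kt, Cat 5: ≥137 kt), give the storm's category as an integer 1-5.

5

ΔP = 1008 − 911 = 97 hPa.
V ≈ 6.9 × 97^0.66 = 6.9 × 20.48 ≈ 141 kt.
141 kt falls in the Category 5 band.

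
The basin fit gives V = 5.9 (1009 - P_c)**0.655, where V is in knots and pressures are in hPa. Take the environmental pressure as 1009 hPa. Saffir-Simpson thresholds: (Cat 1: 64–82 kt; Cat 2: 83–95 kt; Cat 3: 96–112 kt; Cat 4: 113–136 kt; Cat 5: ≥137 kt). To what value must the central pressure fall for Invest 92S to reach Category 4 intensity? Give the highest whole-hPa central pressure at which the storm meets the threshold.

918 hPa

Category 4 begins at V = 113 kt.
Required ΔP = (113/5.9)^(1/0.655) = 19.153^1.527 ≈ 90.70 hPa.
P_c ≤ 1009 − 90.70 = 918.30, so the highest integer P_c is 918 hPa.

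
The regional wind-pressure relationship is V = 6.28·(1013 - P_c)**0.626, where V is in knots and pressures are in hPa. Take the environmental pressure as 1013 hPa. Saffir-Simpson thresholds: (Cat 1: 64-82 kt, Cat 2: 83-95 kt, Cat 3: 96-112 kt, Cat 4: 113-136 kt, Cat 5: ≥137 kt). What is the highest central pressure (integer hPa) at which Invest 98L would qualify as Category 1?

972 hPa

Category 1 begins at V = 64 kt.
Required ΔP = (64/6.28)^(1/0.626) = 10.191^1.597 ≈ 40.79 hPa.
P_c ≤ 1013 − 40.79 = 972.21, so the highest integer P_c is 972 hPa.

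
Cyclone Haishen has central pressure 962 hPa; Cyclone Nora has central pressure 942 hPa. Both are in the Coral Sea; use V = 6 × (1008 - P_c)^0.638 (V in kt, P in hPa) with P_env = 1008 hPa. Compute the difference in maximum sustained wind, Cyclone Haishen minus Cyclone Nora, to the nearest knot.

Cyclone Haishen: ΔP = 46; V ≈ 6 × 46^0.638 ≈ 69.02 kt.
Cyclone Nora: ΔP = 66; V ≈ 6 × 66^0.638 ≈ 86.90 kt.
Difference ≈ 69.02 − 86.90 = -17.88 → -18 kt.

-18 kt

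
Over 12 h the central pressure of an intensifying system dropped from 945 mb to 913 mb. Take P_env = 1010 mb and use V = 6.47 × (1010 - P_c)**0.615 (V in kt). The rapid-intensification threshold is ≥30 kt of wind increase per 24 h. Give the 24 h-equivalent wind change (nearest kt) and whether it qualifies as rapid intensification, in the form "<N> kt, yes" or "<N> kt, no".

47 kt, yes

V₁: ΔP = 65, V ≈ 6.47 × 65^0.615 ≈ 84.30 kt.
V₂: ΔP = 97, V ≈ 6.47 × 97^0.615 ≈ 107.84 kt.
ΔV over 12 h = 23.54 kt → 24 h equivalent = 23.54 × 24/12 ≈ 47.08 kt.
47 kt ≥ 30 kt ⇒ rapid intensification.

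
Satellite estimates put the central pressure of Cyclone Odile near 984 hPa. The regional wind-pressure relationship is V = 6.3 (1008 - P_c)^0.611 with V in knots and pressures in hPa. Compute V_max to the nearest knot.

ΔP = 1008 − 984 = 24 hPa.
24^0.611 ≈ 6.971.
V ≈ 6.3 × 6.971 ≈ 43.9 kt.

44 kt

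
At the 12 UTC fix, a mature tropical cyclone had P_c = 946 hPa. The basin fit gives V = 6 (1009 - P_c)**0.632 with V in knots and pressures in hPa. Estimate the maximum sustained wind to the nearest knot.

82 kt

ΔP = 1009 − 946 = 63 hPa.
63^0.632 ≈ 13.715.
V ≈ 6 × 13.715 ≈ 82.3 kt.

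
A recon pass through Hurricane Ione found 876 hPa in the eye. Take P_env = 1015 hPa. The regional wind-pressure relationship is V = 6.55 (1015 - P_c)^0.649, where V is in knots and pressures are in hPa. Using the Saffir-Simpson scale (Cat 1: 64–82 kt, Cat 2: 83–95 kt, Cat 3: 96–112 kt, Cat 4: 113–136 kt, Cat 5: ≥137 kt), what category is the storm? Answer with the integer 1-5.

ΔP = 1015 − 876 = 139 hPa.
V ≈ 6.55 × 139^0.649 = 6.55 × 24.59 ≈ 161 kt.
161 kt falls in the Category 5 band.

5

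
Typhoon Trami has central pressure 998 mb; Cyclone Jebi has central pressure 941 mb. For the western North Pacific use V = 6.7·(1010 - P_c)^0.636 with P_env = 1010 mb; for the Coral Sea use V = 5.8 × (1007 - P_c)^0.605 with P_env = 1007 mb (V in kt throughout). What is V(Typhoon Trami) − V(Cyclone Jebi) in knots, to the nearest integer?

-41 kt

Typhoon Trami: ΔP = 12; V ≈ 6.7 × 12^0.636 ≈ 32.54 kt.
Cyclone Jebi: ΔP = 66; V ≈ 5.8 × 66^0.605 ≈ 73.16 kt.
Difference ≈ 32.54 − 73.16 = -40.62 → -41 kt.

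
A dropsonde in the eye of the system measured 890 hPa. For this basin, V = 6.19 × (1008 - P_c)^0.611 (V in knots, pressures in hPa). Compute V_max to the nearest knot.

ΔP = 1008 − 890 = 118 hPa.
118^0.611 ≈ 18.447.
V ≈ 6.19 × 18.447 ≈ 114.2 kt.

114 kt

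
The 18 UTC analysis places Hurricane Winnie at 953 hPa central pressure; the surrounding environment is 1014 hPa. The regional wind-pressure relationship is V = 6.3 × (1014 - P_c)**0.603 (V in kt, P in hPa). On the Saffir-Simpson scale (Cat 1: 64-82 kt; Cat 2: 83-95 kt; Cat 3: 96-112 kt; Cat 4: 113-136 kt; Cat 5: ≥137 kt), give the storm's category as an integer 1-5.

ΔP = 1014 − 953 = 61 hPa.
V ≈ 6.3 × 61^0.603 = 6.3 × 11.93 ≈ 75 kt.
75 kt falls in the Category 1 band.

1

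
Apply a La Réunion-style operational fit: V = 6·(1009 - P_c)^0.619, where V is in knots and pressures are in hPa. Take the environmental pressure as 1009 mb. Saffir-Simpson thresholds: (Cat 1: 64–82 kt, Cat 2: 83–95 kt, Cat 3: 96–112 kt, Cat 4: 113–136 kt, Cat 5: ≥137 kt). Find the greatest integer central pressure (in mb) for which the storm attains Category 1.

Category 1 begins at V = 64 kt.
Required ΔP = (64/6)^(1/0.619) = 10.667^1.616 ≈ 45.79 mb.
P_c ≤ 1009 − 45.79 = 963.21, so the highest integer P_c is 963 mb.

963 mb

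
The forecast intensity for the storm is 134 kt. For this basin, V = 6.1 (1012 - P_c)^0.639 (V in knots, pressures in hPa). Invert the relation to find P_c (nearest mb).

886 mb

ΔP = (V / 6.1)^(1/0.639) = (134/6.1)^1.565.
134/6.1 = 21.967; 21.967^1.565 ≈ 125.84 mb.
P_c = 1012 − 125.84 = 886.16 ≈ 886 mb.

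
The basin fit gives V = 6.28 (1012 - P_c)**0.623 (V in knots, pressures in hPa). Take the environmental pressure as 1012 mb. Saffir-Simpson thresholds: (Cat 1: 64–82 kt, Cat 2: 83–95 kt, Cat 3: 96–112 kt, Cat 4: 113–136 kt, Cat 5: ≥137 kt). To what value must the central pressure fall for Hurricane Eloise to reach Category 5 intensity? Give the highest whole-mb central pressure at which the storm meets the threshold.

871 mb

Category 5 begins at V = 137 kt.
Required ΔP = (137/6.28)^(1/0.623) = 21.815^1.605 ≈ 140.89 mb.
P_c ≤ 1012 − 140.89 = 871.11, so the highest integer P_c is 871 mb.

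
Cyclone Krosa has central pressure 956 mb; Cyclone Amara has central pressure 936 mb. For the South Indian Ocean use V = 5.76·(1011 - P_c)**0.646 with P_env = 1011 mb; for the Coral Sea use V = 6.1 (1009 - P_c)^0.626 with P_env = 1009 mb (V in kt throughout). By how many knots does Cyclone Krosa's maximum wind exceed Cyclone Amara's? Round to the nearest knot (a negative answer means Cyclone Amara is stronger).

-13 kt

Cyclone Krosa: ΔP = 55; V ≈ 5.76 × 55^0.646 ≈ 76.68 kt.
Cyclone Amara: ΔP = 73; V ≈ 6.1 × 73^0.626 ≈ 89.49 kt.
Difference ≈ 76.68 − 89.49 = -12.81 → -13 kt.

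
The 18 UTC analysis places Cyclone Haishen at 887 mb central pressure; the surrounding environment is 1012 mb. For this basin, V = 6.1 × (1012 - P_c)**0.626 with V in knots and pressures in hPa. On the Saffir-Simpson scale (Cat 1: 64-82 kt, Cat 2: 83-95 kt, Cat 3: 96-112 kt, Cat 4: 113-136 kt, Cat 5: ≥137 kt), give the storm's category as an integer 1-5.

ΔP = 1012 − 887 = 125 mb.
V ≈ 6.1 × 125^0.626 = 6.1 × 20.54 ≈ 125 kt.
125 kt falls in the Category 4 band.

4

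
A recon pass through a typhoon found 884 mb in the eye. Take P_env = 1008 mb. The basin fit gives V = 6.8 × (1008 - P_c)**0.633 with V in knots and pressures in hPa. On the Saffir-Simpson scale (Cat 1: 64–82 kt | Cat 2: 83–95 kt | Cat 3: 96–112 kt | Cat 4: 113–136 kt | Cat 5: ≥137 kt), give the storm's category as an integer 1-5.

ΔP = 1008 − 884 = 124 mb.
V ≈ 6.8 × 124^0.633 = 6.8 × 21.14 ≈ 144 kt.
144 kt falls in the Category 5 band.

5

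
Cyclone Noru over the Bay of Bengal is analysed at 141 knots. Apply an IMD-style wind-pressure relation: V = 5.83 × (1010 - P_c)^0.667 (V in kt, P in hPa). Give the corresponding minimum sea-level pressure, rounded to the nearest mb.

891 mb

ΔP = (V / 5.83)^(1/0.667) = (141/5.83)^1.499.
141/5.83 = 24.185; 24.185^1.499 ≈ 118.66 mb.
P_c = 1010 − 118.66 = 891.34 ≈ 891 mb.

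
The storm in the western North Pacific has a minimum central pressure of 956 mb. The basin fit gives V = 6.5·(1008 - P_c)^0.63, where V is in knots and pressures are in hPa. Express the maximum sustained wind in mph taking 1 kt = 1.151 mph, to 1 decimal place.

ΔP = 1008 − 956 = 52 mb.
V ≈ 6.5 × 52^0.63 = 6.5 × 12.053 ≈ 78.342 kt.
78.342 × 1.151 ≈ 90.17 mph → 90.2 mph.

90.2 mph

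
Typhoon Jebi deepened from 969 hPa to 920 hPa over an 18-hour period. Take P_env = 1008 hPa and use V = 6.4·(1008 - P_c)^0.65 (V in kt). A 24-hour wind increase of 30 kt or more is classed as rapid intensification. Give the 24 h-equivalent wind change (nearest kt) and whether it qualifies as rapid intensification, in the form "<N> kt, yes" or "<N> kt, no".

64 kt, yes

V₁: ΔP = 39, V ≈ 6.4 × 39^0.65 ≈ 69.24 kt.
V₂: ΔP = 88, V ≈ 6.4 × 88^0.65 ≈ 117.52 kt.
ΔV over 18 h = 48.28 kt → 24 h equivalent = 48.28 × 24/18 ≈ 64.37 kt.
64 kt ≥ 30 kt ⇒ rapid intensification.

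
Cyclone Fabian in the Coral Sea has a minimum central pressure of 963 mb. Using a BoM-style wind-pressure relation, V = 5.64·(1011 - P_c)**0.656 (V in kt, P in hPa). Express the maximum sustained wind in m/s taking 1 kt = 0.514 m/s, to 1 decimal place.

36.7 m/s

ΔP = 1011 − 963 = 48 mb.
V ≈ 5.64 × 48^0.656 = 5.64 × 12.673 ≈ 71.478 kt.
71.478 × 0.514 ≈ 36.74 m/s → 36.7 m/s.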